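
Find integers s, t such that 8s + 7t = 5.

Step 1: Check solvability.
gcd(8, 7) = 1
Since 1 divides 5, solutions exist.

Step 2: Apply extended Euclidean algorithm to find gcd.
We find integers such that 8*x0 + 7*y0 = 1

Step 3: Scale the particular solution.
Multiply by 5/1 = 5:
s = 5, t = -5

Step 4: Verify.
8*(5) + 7*(-5) = 5 = 5 ✓

s = 5, t = -5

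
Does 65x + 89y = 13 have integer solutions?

Step 1: Compute gcd(65, 89).
gcd(65, 89) = 1

Step 2: Check divisibility.
Does 1 divide 13? 13 = 1 x 13, so yes.

By the theorem on linear Diophantine equations, 65x + 89y = 13 has integer solutions if and only if gcd(65, 89) divides 13. Since 1 | 13, solutions exist.

Yes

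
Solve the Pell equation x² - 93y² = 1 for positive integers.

We seek the smallest positive integers (x, y) with x² - 93y² = 1, i.e., x² = 93y² + 1.
Try successive y values:
y = 1: x² = 93·1² + 1 = 94, not a perfect square
y = 2: x² = 93·2² + 1 = 373, not a perfect square
y = 3: x² = 93·3² + 1 = 838, not a perfect square
... continuing the search (or via continued fractions) ...
y = 1260: x² = 93·1260² + 1 = 147646801, x = 12151 ✓

Verify: 12151² - 93·1260² = 147646801 - 147646800 = 1 ✓

x = 12151, y = 1260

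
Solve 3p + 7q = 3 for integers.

Step 1: Check solvability.
gcd(3, 7) = 1
Since 1 divides 3, solutions exist.

Step 2: Apply extended Euclidean algorithm to find gcd.
We find integers such that 3*x0 + 7*y0 = 1

Step 3: Scale the particular solution.
Multiply by 3/1 = 3:
p = -6, q = 3

Step 4: Verify.
3*(-6) + 7*(3) = 3 = 3 ✓

p = -6, q = 3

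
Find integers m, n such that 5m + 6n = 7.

Step 1: Check solvability.
gcd(5, 6) = 1
Since 1 divides 7, solutions exist.

Step 2: Apply extended Euclidean algorithm to find gcd.
We find integers such that 5*x0 + 6*y0 = 1

Step 3: Scale the particular solution.
Multiply by 7/1 = 7:
m = -7, n = 7

Step 4: Verify.
5*(-7) + 6*(7) = 7 = 7 ✓

m = -7, n = 7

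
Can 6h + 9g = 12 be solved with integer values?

Step 1: Compute gcd(6, 9).
gcd(6, 9) = 3

Step 2: Check divisibility.
Does 3 divide 12? 12 = 3 x 4, so yes.

By the theorem on linear Diophantine equations, 6h + 9g = 12 has integer solutions if and only if gcd(6, 9) divides 12. Since 3 | 12, solutions exist.

Yes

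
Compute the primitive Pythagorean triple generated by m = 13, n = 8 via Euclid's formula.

a = m² - n² = 13² - 8² = 169 - 64 = 105
b = 2mn = 2·13·8 = 208
c = m² + n² = 169 + 64 = 233
Verify: 105² + 208² = 11025 + 43264 = 54289 = 233² ✓

(105, 208, 233)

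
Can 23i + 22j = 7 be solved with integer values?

Step 1: Compute gcd(23, 22).
gcd(23, 22) = 1

Step 2: Check divisibility.
Does 1 divide 7? 7 = 1 x 7, so yes.

By the theorem on linear Diophantine equations, 23i + 22j = 7 has integer solutions if and only if gcd(23, 22) divides 7. Since 1 | 7, solutions exist.

Yes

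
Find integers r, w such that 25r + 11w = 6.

Step 1: Check solvability.
gcd(25, 11) = 1
Since 1 divides 6, solutions exist.

Step 2: Apply extended Euclidean algorithm to find gcd.
We find integers such that 25*x0 + 11*y0 = 1

Step 3: Scale the particular solution.
Multiply by 6/1 = 6:
r = 24, w = -54

Step 4: Verify.
25*(24) + 11*(-54) = 6 = 6 ✓

r = 24, w = -54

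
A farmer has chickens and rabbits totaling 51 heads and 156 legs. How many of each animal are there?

Let c = chickens, r = rabbits.
Heads: c + r = 51
Legs: 2c + 4r = 156
From the first equation, c = 51 - r. Substitute:
2(51 - r) + 4r = 156
102 + 2r = 156
r = (156 - 102)/2 = 27
c = 51 - 27 = 24

Chickens: 24, Rabbits: 27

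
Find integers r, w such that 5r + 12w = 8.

Step 1: Check solvability.
gcd(5, 12) = 1
Since 1 divides 8, solutions exist.

Step 2: Apply extended Euclidean algorithm to find gcd.
We find integers such that 5*x0 + 12*y0 = 1

Step 3: Scale the particular solution.
Multiply by 8/1 = 8:
r = 40, w = -16

Step 4: Verify.
5*(40) + 12*(-16) = 8 = 8 ✓

r = 40, w = -16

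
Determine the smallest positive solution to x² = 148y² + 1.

We seek the smallest positive integers (x, y) with x² - 148y² = 1, i.e., x² = 148y² + 1.
Try successive y values:
y = 1: x² = 148·1² + 1 = 149, not a perfect square
y = 2: x² = 148·2² + 1 = 593, not a perfect square
y = 3: x² = 148·3² + 1 = 1333, not a perfect square
... continuing the search (or via continued fractions) ...
y = 6: x² = 148·6² + 1 = 5329, x = 73 ✓

Verify: 73² - 148·6² = 5329 - 5328 = 1 ✓

x = 73, y = 6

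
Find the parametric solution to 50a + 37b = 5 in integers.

Step 1: Compute gcd(50, 37) = 1.
Since 1 divides 5, solutions exist.

Step 2: Find a particular solution using extended Euclidean algorithm.
We get a₀ = -85, b₀ = 115.
Check: 50*-85 + 37*115 = 5 = 5 ✓

Step 3: Write the general solution.
a = -85 + (37/1)t = -85 + 37t
b = 115 - (50/1)t = 115 - 50t
for any integer t.

a = -85 + 37t, b = 115 - 50t for integer t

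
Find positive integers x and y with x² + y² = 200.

We need to find integers x, y > 0 such that x² + y² = 200.
Trying x = 2: y² = 200 - 2² = 200 - 4 = 196
y = 14
Check: 2² + 14² = 4 + 196 = 200 ✓

200 = 2² + 14²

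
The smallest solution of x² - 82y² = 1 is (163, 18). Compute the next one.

Solutions to x² - Dy² = 1 are generated by powers of (x₀ + y₀√D).
The next solution satisfies x₁ + y₁√82 = (x₀ + y₀√82)², giving:
x₁ = x₀² + 82y₀² = 163² + 82·18² = 26569 + 26568 = 53137
y₁ = 2x₀y₀ = 2·163·18 = 5868

Verify: 53137² - 82·5868² = 2823540769 - 2823540768 = 1 ✓

x = 53137, y = 5868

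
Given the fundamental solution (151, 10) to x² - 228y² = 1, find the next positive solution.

Solutions to x² - Dy² = 1 are generated by powers of (x₀ + y₀√D).
The next solution satisfies x₁ + y₁√228 = (x₀ + y₀√228)², giving:
x₁ = x₀² + 228y₀² = 151² + 228·10² = 22801 + 22800 = 45601
y₁ = 2x₀y₀ = 2·151·10 = 3020

Verify: 45601² - 228·3020² = 2079451201 - 2079451200 = 1 ✓

x = 45601, y = 3020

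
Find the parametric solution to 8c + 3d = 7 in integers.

Step 1: Compute gcd(8, 3) = 1.
Since 1 divides 7, solutions exist.

Step 2: Find a particular solution using extended Euclidean algorithm.
We get c₀ = -7, d₀ = 21.
Check: 8*-7 + 3*21 = 7 = 7 ✓

Step 3: Write the general solution.
c = -7 + (3/1)t = -7 + 3t
d = 21 - (8/1)t = 21 - 8t
for any integer t.

c = -7 + 3t, d = 21 - 8t for integer t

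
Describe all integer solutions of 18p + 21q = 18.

Step 1: Compute gcd(18, 21) = 3.
Since 3 divides 18, solutions exist.

Step 2: Find a particular solution using extended Euclidean algorithm.
We get p₀ = -6, q₀ = 6.
Check: 18*-6 + 21*6 = 18 = 18 ✓

Step 3: Write the general solution.
p = -6 + (21/3)t = -6 + 7t
q = 6 - (18/3)t = 6 - 6t
for any integer t.

p = -6 + 7t, q = 6 - 6t for integer t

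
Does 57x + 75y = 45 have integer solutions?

Step 1: Compute gcd(57, 75).
gcd(57, 75) = 3

Step 2: Check divisibility.
Does 3 divide 45? 45 = 3 x 15, so yes.

By the theorem on linear Diophantine equations, 57x + 75y = 45 has integer solutions if and only if gcd(57, 75) divides 45. Since 3 | 45, solutions exist.

Yes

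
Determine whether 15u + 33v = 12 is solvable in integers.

Step 1: Compute gcd(15, 33).
gcd(15, 33) = 3

Step 2: Check divisibility.
Does 3 divide 12? 12 = 3 x 4, so yes.

By the theorem on linear Diophantine equations, 15u + 33v = 12 has integer solutions if and only if gcd(15, 33) divides 12. Since 3 | 12, solutions exist.

Yes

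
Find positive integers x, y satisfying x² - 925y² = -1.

We need x² = 925y² - 1. Try successive y:
y = 1: x² = 925·1² - 1 = 924, not a perfect square
y = 2: x² = 925·2² - 1 = 3699, not a perfect square
y = 3: x² = 925·3² - 1 = 8324, not a perfect square
...
y = 29: x² = 925·29² - 1 = 777924 = 882² ✓
Check: 882² - 925·29² = 777924 - 777925 = -1 ✓

x = 882, y = 29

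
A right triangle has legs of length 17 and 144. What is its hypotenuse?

c² = a² + b² = 17² + 144² = 289 + 20736 = 21025
c = 145

145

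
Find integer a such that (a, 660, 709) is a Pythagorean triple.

a² = c² - b² = 709² - 660² = 502681 - 435600 = 67081
a = sqrt(67081) = 259

259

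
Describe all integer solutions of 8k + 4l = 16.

Step 1: Compute gcd(8, 4) = 4.
Since 4 divides 16, solutions exist.

Step 2: Find a particular solution using extended Euclidean algorithm.
We get k₀ = 0, l₀ = 4.
Check: 8*0 + 4*4 = 16 = 16 ✓

Step 3: Write the general solution.
k = 0 + (4/4)t = 0 + 1t
l = 4 - (8/4)t = 4 - 2t
for any integer t.

k = 0 + 1t, l = 4 - 2t for integer t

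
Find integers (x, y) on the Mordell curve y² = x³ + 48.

Try small integer x values and check whether x³ + 48 is a perfect square.
x = 1: x³ + 48 = 1³ + 48 = 1 + 48 = 49
Is 49 a perfect square? 7² = 49 ✓
So (x, y) = (1, 7) is a solution.

x = 1, y = 7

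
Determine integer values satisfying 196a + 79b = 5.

Step 1: Check solvability.
gcd(196, 79) = 1
Since 1 divides 5, solutions exist.

Step 2: Apply extended Euclidean algorithm to find gcd.
We find integers such that 196*x0 + 79*y0 = 1

Step 3: Scale the particular solution.
Multiply by 5/1 = 5:
a = -135, b = 335

Step 4: Verify.
196*(-135) + 79*(335) = 5 = 5 ✓

a = -135, b = 335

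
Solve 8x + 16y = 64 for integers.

Step 1: Check solvability.
gcd(8, 16) = 8
Since 8 divides 64, solutions exist.

Step 2: Apply extended Euclidean algorithm to find gcd.
We find integers such that 8*x0 + 16*y0 = 8

Step 3: Scale the particular solution.
Multiply by 64/8 = 8:
x = 8, y = 0

Step 4: Verify.
8*(8) + 16*(0) = 64 = 64 ✓

x = 8, y = 0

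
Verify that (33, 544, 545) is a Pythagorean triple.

Compute a² + b²:
33² + 544² = 1089 + 295936 = 297025
Compute c²:
545² = 297025
Since 297025 = 297025, it is a Pythagorean triple.

Yes, it is a Pythagorean triple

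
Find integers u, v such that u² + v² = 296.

We need to find integers u, v > 0 such that u² + v² = 296.
Trying u = 10: v² = 296 - 10² = 296 - 100 = 196
v = 14
Check: 10² + 14² = 100 + 196 = 296 ✓

296 = 10² + 14²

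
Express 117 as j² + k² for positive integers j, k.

We need to find integers j, k > 0 such that j² + k² = 117.
Trying j = 6: k² = 117 - 6² = 117 - 36 = 81
k = 9
Check: 6² + 9² = 36 + 81 = 117 ✓

117 = 6² + 9²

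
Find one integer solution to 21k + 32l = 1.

Step 1: Check solvability.
gcd(21, 32) = 1
Since 1 divides 1, solutions exist.

Step 2: Apply extended Euclidean algorithm to find gcd.
We find integers such that 21*x0 + 32*y0 = 1

Step 3: Scale the particular solution.
Multiply by 1/1 = 1:
k = -3, l = 2

Step 4: Verify.
21*(-3) + 32*(2) = 1 = 1 ✓

k = -3, l = 2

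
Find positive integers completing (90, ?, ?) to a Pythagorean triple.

We need the other leg and hypotenuse such that 90² + x² = c².
Take x = 48, c = 102: 90² + 48² = 8100 + 2304 = 10404 = 102² ✓
Triple: (90, 48, 102)

(90, 48, 102)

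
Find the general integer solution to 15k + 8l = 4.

Step 1: Compute gcd(15, 8) = 1.
Since 1 divides 4, solutions exist.

Step 2: Find a particular solution using extended Euclidean algorithm.
We get k₀ = -4, l₀ = 8.
Check: 15*-4 + 8*8 = 4 = 4 ✓

Step 3: Write the general solution.
k = -4 + (8/1)t = -4 + 8t
l = 8 - (15/1)t = 8 - 15t
for any integer t.

k = -4 + 8t, l = 8 - 15t for integer t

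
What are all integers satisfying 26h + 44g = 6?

Step 1: Compute gcd(26, 44) = 2.
Since 2 divides 6, solutions exist.

Step 2: Find a particular solution using extended Euclidean algorithm.
We get h₀ = -15, g₀ = 9.
Check: 26*-15 + 44*9 = 6 = 6 ✓

Step 3: Write the general solution.
h = -15 + (44/2)t = -15 + 22t
g = 9 - (26/2)t = 9 - 13t
for any integer t.

h = -15 + 22t, g = 9 - 13t for integer t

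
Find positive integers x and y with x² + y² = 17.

We need to find integers x, y > 0 such that x² + y² = 17.
Trying x = 1: y² = 17 - 1² = 17 - 1 = 16
y = 4
Check: 1² + 4² = 1 + 16 = 17 ✓

17 = 1² + 4²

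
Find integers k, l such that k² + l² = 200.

We need to find integers k, l > 0 such that k² + l² = 200.
Trying k = 2: l² = 200 - 2² = 200 - 4 = 196
l = 14
Check: 2² + 14² = 4 + 196 = 200 ✓

200 = 2² + 14²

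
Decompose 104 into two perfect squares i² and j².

We need to find integers i, j > 0 such that i² + j² = 104.
Trying i = 2: j² = 104 - 2² = 104 - 4 = 100
j = 10
Check: 2² + 10² = 4 + 100 = 104 ✓

104 = 2² + 10²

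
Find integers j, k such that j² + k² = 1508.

We need to find integers j, k > 0 such that j² + k² = 1508.
Trying j = 8: k² = 1508 - 8² = 1508 - 64 = 1444
k = 38
Check: 8² + 38² = 64 + 1444 = 1508 ✓

1508 = 8² + 38²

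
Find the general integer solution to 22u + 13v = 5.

Step 1: Compute gcd(22, 13) = 1.
Since 1 divides 5, solutions exist.

Step 2: Find a particular solution using extended Euclidean algorithm.
We get u₀ = 15, v₀ = -25.
Check: 22*15 + 13*-25 = 5 = 5 ✓

Step 3: Write the general solution.
u = 15 + (13/1)t = 15 + 13t
v = -25 - (22/1)t = -25 - 22t
for any integer t.

u = 15 + 13t, v = -25 - 22t for integer t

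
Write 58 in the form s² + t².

We need to find integers s, t > 0 such that s² + t² = 58.
Trying s = 3: t² = 58 - 3² = 58 - 9 = 49
t = 7
Check: 3² + 7² = 9 + 49 = 58 ✓

58 = 3² + 7²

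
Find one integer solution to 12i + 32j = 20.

Step 1: Check solvability.
gcd(12, 32) = 4
Since 4 divides 20, solutions exist.

Step 2: Apply extended Euclidean algorithm to find gcd.
We find integers such that 12*x0 + 32*y0 = 4

Step 3: Scale the particular solution.
Multiply by 20/4 = 5:
i = 15, j = -5

Step 4: Verify.
12*(15) + 32*(-5) = 20 = 20 ✓

i = 15, j = -5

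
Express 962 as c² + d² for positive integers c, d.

We need to find integers c, d > 0 such that c² + d² = 962.
Trying c = 1: d² = 962 - 1² = 962 - 1 = 961
d = 31
Check: 1² + 31² = 1 + 961 = 962 ✓

962 = 1² + 31²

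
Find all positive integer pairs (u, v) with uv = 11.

The positive divisors of 11 are: 1, 11.
Each divisor d gives the pair (d, 11/d):
(1, 11), (11, 1)

(1, 11), (11, 1)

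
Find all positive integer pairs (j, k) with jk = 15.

The positive divisors of 15 are: 1, 3, 5, 15.
Each divisor d gives the pair (d, 15/d):
(1, 15), (3, 5), (5, 3), (15, 1)

(1, 15), (3, 5), (5, 3), (15, 1)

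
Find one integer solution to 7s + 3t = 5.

Step 1: Check solvability.
gcd(7, 3) = 1
Since 1 divides 5, solutions exist.

Step 2: Apply extended Euclidean algorithm to find gcd.
We find integers such that 7*x0 + 3*y0 = 1

Step 3: Scale the particular solution.
Multiply by 5/1 = 5:
s = 5, t = -10

Step 4: Verify.
7*(5) + 3*(-10) = 5 = 5 ✓

s = 5, t = -10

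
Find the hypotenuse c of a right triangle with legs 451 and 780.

c² = a² + b² = 451² + 780² = 203401 + 608400 = 811801
c = sqrt(811801) = 901

901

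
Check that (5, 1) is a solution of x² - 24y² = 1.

Compute x² = 5² = 25
Compute 24y² = 24·1² = 24·1 = 24
x² - 24y² = 25 - 24 = 1
Since this equals 1, (5, 1) is a solution.

Yes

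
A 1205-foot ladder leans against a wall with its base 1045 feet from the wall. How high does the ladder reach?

The ladder, wall, and ground form a right triangle with hypotenuse 1205 and one leg 1045.
By the Pythagorean theorem: h² = 1205² - 1045² = 1452025 - 1092025 = 360000
h = √360000 = 600 feet

600 feet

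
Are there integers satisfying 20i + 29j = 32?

Step 1: Compute gcd(20, 29).
gcd(20, 29) = 1

Step 2: Check divisibility.
Does 1 divide 32? 32 = 1 x 32, so yes.

By the theorem on linear Diophantine equations, 20i + 29j = 32 has integer solutions if and only if gcd(20, 29) divides 32. Since 1 | 32, solutions exist.

Yes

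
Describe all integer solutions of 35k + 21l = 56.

Step 1: Compute gcd(35, 21) = 7.
Since 7 divides 56, solutions exist.

Step 2: Find a particular solution using extended Euclidean algorithm.
We get k₀ = -8, l₀ = 16.
Check: 35*-8 + 21*16 = 56 = 56 ✓

Step 3: Write the general solution.
k = -8 + (21/7)t = -8 + 3t
l = 16 - (35/7)t = 16 - 5t
for any integer t.

k = -8 + 3t, l = 16 - 5t for integer t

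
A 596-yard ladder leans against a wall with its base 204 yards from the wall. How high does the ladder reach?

The ladder, wall, and ground form a right triangle with hypotenuse 596 and one leg 204.
By the Pythagorean theorem: h² = 596² - 204² = 355216 - 41616 = 313600
h = √313600 = 560 yards

560 yards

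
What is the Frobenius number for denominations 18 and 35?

For two coprime denominations a and b, the Frobenius number (largest value not representable as a non-negative combination) is ab - a - b.
Here gcd(18, 35) = 1, so they are coprime.
F(18, 35) = 18·35 - 18 - 35 = 630 - 53 = 577

577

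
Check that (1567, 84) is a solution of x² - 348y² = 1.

Compute x² = 1567² = 2455489
Compute 348y² = 348·84² = 348·7056 = 2455488
x² - 348y² = 2455489 - 2455488 = 1
Since this equals 1, (1567, 84) is a solution.

Yes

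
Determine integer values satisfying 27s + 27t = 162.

Step 1: Check solvability.
gcd(27, 27) = 27
Since 27 divides 162, solutions exist.

Step 2: Apply extended Euclidean algorithm to find gcd.
We find integers such that 27*x0 + 27*y0 = 27

Step 3: Scale the particular solution.
Multiply by 162/27 = 6:
s = 0, t = 6

Step 4: Verify.
27*(0) + 27*(6) = 162 = 162 ✓

s = 0, t = 6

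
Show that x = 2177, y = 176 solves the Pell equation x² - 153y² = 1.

Compute x² = 2177² = 4739329
Compute 153y² = 153·176² = 153·30976 = 4739328
x² - 153y² = 4739329 - 4739328 = 1
Since this equals 1, (2177, 176) is a solution.

Yes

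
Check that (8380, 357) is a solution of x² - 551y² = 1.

Compute x² = 8380² = 70224400
Compute 551y² = 551·357² = 551·127449 = 70224399
x² - 551y² = 70224400 - 70224399 = 1
Since this equals 1, (8380, 357) is a solution.

Yes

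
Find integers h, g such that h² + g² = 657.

We need to find integers h, g > 0 such that h² + g² = 657.
Trying h = 9: g² = 657 - 9² = 657 - 81 = 576
g = 24
Check: 9² + 24² = 81 + 576 = 657 ✓

657 = 9² + 24²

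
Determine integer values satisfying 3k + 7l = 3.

Step 1: Check solvability.
gcd(3, 7) = 1
Since 1 divides 3, solutions exist.

Step 2: Apply extended Euclidean algorithm to find gcd.
We find integers such that 3*x0 + 7*y0 = 1

Step 3: Scale the particular solution.
Multiply by 3/1 = 3:
k = -6, l = 3

Step 4: Verify.
3*(-6) + 7*(3) = 3 = 3 ✓

k = -6, l = 3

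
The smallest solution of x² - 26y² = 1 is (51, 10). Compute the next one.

Solutions to x² - Dy² = 1 are generated by powers of (x₀ + y₀√D).
The next solution satisfies x₁ + y₁√26 = (x₀ + y₀√26)², giving:
x₁ = x₀² + 26y₀² = 51² + 26·10² = 2601 + 2600 = 5201
y₁ = 2x₀y₀ = 2·51·10 = 1020

Verify: 5201² - 26·1020² = 27050401 - 27050400 = 1 ✓

x = 5201, y = 1020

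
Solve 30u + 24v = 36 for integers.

Step 1: Check solvability.
gcd(30, 24) = 6
Since 6 divides 36, solutions exist.

Step 2: Apply extended Euclidean algorithm to find gcd.
We find integers such that 30*x0 + 24*y0 = 6

Step 3: Scale the particular solution.
Multiply by 36/6 = 6:
u = 6, v = -6

Step 4: Verify.
30*(6) + 24*(-6) = 36 = 36 ✓

u = 6, v = -6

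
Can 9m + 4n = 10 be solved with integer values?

Step 1: Compute gcd(9, 4).
gcd(9, 4) = 1

Step 2: Check divisibility.
Does 1 divide 10? 10 = 1 x 10, so yes.

By the theorem on linear Diophantine equations, 9m + 4n = 10 has integer solutions if and only if gcd(9, 4) divides 10. Since 1 | 10, solutions exist.

Yes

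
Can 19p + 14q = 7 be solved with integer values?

Step 1: Compute gcd(19, 14).
gcd(19, 14) = 1

Step 2: Check divisibility.
Does 1 divide 7? 7 = 1 x 7, so yes.

By the theorem on linear Diophantine equations, 19p + 14q = 7 has integer solutions if and only if gcd(19, 14) divides 7. Since 1 | 7, solutions exist.

Yes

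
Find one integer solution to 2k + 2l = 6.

Step 1: Check solvability.
gcd(2, 2) = 2
Since 2 divides 6, solutions exist.

Step 2: Apply extended Euclidean algorithm to find gcd.
We find integers such that 2*x0 + 2*y0 = 2

Step 3: Scale the particular solution.
Multiply by 6/2 = 3:
k = 0, l = 3

Step 4: Verify.
2*(0) + 2*(3) = 6 = 6 ✓

k = 0, l = 3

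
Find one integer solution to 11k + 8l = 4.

Step 1: Check solvability.
gcd(11, 8) = 1
Since 1 divides 4, solutions exist.

Step 2: Apply extended Euclidean algorithm to find gcd.
We find integers such that 11*x0 + 8*y0 = 1

Step 3: Scale the particular solution.
Multiply by 4/1 = 4:
k = 12, l = -16

Step 4: Verify.
11*(12) + 8*(-16) = 4 = 4 ✓

k = 12, l = -16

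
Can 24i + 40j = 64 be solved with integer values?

Step 1: Compute gcd(24, 40).
gcd(24, 40) = 8

Step 2: Check divisibility.
Does 8 divide 64? 64 = 8 x 8, so yes.

By the theorem on linear Diophantine equations, 24i + 40j = 64 has integer solutions if and only if gcd(24, 40) divides 64. Since 8 | 64, solutions exist.

Yes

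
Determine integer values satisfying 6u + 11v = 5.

Step 1: Check solvability.
gcd(6, 11) = 1
Since 1 divides 5, solutions exist.

Step 2: Apply extended Euclidean algorithm to find gcd.
We find integers such that 6*x0 + 11*y0 = 1

Step 3: Scale the particular solution.
Multiply by 5/1 = 5:
u = 10, v = -5

Step 4: Verify.
6*(10) + 11*(-5) = 5 = 5 ✓

u = 10, v = -5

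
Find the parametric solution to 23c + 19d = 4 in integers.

Step 1: Compute gcd(23, 19) = 1.
Since 1 divides 4, solutions exist.

Step 2: Find a particular solution using extended Euclidean algorithm.
We get c₀ = 20, d₀ = -24.
Check: 23*20 + 19*-24 = 4 = 4 ✓

Step 3: Write the general solution.
c = 20 + (19/1)t = 20 + 19t
d = -24 - (23/1)t = -24 - 23t
for any integer t.

c = 20 + 19t, d = -24 - 23t for integer t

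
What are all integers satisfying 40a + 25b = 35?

Step 1: Compute gcd(40, 25) = 5.
Since 5 divides 35, solutions exist.

Step 2: Find a particular solution using extended Euclidean algorithm.
We get a₀ = 14, b₀ = -21.
Check: 40*14 + 25*-21 = 35 = 35 ✓

Step 3: Write the general solution.
a = 14 + (25/5)t = 14 + 5t
b = -21 - (40/5)t = -21 - 8t
for any integer t.

a = 14 + 5t, b = -21 - 8t for integer t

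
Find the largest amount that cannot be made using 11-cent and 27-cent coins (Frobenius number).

For two coprime denominations a and b, the Frobenius number (largest value not representable as a non-negative combination) is ab - a - b.
Here gcd(11, 27) = 1, so they are coprime.
F(11, 27) = 11·27 - 11 - 27 = 297 - 38 = 259

259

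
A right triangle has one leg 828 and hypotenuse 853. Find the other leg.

a² = c² - b² = 727609 - 685584 = 42025
a = 205

205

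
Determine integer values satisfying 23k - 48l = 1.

Step 1: Check solvability.
gcd(23, 48) = 1
Since 1 divides 1, solutions exist.

Step 2: Apply extended Euclidean algorithm to find gcd.
We find integers such that 23*x0 + 48*y0 = 1

Step 3: Scale the particular solution.
Multiply by 1/1 = 1:
k = 23, l = 11

Step 4: Verify.
23*(23) - 48*(11) = 1 = 1 ✓

k = 23, l = 11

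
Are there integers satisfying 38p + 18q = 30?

Step 1: Compute gcd(38, 18).
gcd(38, 18) = 2

Step 2: Check divisibility.
Does 2 divide 30? 30 = 2 x 15, so yes.

By the theorem on linear Diophantine equations, 38p + 18q = 30 has integer solutions if and only if gcd(38, 18) divides 30. Since 2 | 30, solutions exist.

Yes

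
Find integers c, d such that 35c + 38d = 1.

Step 1: Check solvability.
gcd(35, 38) = 1
Since 1 divides 1, solutions exist.

Step 2: Apply extended Euclidean algorithm to find gcd.
We find integers such that 35*x0 + 38*y0 = 1

Step 3: Scale the particular solution.
Multiply by 1/1 = 1:
c = -13, d = 12

Step 4: Verify.
35*(-13) + 38*(12) = 1 = 1 ✓

c = -13, d = 12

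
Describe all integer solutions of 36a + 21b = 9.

Step 1: Compute gcd(36, 21) = 3.
Since 3 divides 9, solutions exist.

Step 2: Find a particular solution using extended Euclidean algorithm.
We get a₀ = 9, b₀ = -15.
Check: 36*9 + 21*-15 = 9 = 9 ✓

Step 3: Write the general solution.
a = 9 + (21/3)t = 9 + 7t
b = -15 - (36/3)t = -15 - 12t
for any integer t.

a = 9 + 7t, b = -15 - 12t for integer t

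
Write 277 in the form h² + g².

We need to find integers h, g > 0 such that h² + g² = 277.
Trying h = 9: g² = 277 - 9² = 277 - 81 = 196
g = 14
Check: 9² + 14² = 81 + 196 = 277 ✓

277 = 9² + 14²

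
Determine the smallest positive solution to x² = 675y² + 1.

We seek the smallest positive integers (x, y) with x² - 675y² = 1, i.e., x² = 675y² + 1.
Try successive y values:
y = 1: x² = 675·1² + 1 = 676, x = 26 ✓

Verify: 26² - 675·1² = 676 - 675 = 1 ✓

x = 26, y = 1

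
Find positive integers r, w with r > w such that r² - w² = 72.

Factor: r² - w² = (r+w)(r-w) = 72.
We need two factors of 72 with the same parity.
Use r+w = 36 and r-w = 2 (product 36·2 = 72).
Adding: 2r = 38, so r = 19.
Subtracting: 2w = 34, so w = 17.
Check: 19² - 17² = 361 - 289 = 72 ✓

r = 19, w = 17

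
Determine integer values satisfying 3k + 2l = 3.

Step 1: Check solvability.
gcd(3, 2) = 1
Since 1 divides 3, solutions exist.

Step 2: Apply extended Euclidean algorithm to find gcd.
We find integers such that 3*x0 + 2*y0 = 1

Step 3: Scale the particular solution.
Multiply by 3/1 = 3:
k = 3, l = -3

Step 4: Verify.
3*(3) + 2*(-3) = 3 = 3 ✓

k = 3, l = -3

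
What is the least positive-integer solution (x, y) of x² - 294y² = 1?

We seek the smallest positive integers (x, y) with x² - 294y² = 1, i.e., x² = 294y² + 1.
Try successive y values:
y = 1: x² = 294·1² + 1 = 295, not a perfect square
y = 2: x² = 294·2² + 1 = 1177, not a perfect square
y = 3: x² = 294·3² + 1 = 2647, not a perfect square
... continuing the search (or via continued fractions) ...
y = 280: x² = 294·280² + 1 = 23049601, x = 4801 ✓

Verify: 4801² - 294·280² = 23049601 - 23049600 = 1 ✓

x = 4801, y = 280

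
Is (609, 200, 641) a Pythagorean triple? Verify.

Compute a² + b² = 609² + 200² = 370881 + 40000 = 410881
Compute c² = 641² = 410881
Since 410881 = 410881, confirmed.

Yes, it is a Pythagorean triple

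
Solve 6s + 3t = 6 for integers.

Step 1: Check solvability.
gcd(6, 3) = 3
Since 3 divides 6, solutions exist.

Step 2: Apply extended Euclidean algorithm to find gcd.
We find integers such that 6*x0 + 3*y0 = 3

Step 3: Scale the particular solution.
Multiply by 6/3 = 2:
s = 0, t = 2

Step 4: Verify.
6*(0) + 3*(2) = 6 = 6 ✓

s = 0, t = 2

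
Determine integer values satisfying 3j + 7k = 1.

Step 1: Check solvability.
gcd(3, 7) = 1
Since 1 divides 1, solutions exist.

Step 2: Apply extended Euclidean algorithm to find gcd.
We find integers such that 3*x0 + 7*y0 = 1

Step 3: Scale the particular solution.
Multiply by 1/1 = 1:
j = -2, k = 1

Step 4: Verify.
3*(-2) + 7*(1) = 1 = 1 ✓

j = -2, k = 1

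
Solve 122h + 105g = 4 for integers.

Step 1: Check solvability.
gcd(122, 105) = 1
Since 1 divides 4, solutions exist.

Step 2: Apply extended Euclidean algorithm to find gcd.
We find integers such that 122*x0 + 105*y0 = 1

Step 3: Scale the particular solution.
Multiply by 4/1 = 4:
h = -148, g = 172

Step 4: Verify.
122*(-148) + 105*(172) = 4 = 4 ✓

h = -148, g = 172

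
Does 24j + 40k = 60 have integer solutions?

Step 1: Compute gcd(24, 40).
gcd(24, 40) = 8

Step 2: Check divisibility.
Does 8 divide 60? 60 = 8 x 7 + 4, so no.

By the theorem on linear Diophantine equations, 24j + 40k = 60 has integer solutions if and only if gcd(24, 40) divides 60. Since 8 does not divide 60, no solutions exist.

No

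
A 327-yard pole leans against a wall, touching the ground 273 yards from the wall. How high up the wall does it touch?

The ladder, wall, and ground form a right triangle with hypotenuse 327 and one leg 273.
By the Pythagorean theorem: h² = 327² - 273² = 106929 - 74529 = 32400
h = √32400 = 180 yards

180 yards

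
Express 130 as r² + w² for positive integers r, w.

We need to find integers r, w > 0 such that r² + w² = 130.
Trying r = 3: w² = 130 - 3² = 130 - 9 = 121
w = 11
Check: 3² + 11² = 9 + 121 = 130 ✓

130 = 3² + 11²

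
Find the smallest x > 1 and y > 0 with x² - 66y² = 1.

We seek the smallest positive integers (x, y) with x² - 66y² = 1, i.e., x² = 66y² + 1.
Try successive y values:
y = 1: x² = 66·1² + 1 = 67, not a perfect square
y = 2: x² = 66·2² + 1 = 265, not a perfect square
y = 3: x² = 66·3² + 1 = 595, not a perfect square
... continuing the search (or via continued fractions) ...
y = 8: x² = 66·8² + 1 = 4225, x = 65 ✓

Verify: 65² - 66·8² = 4225 - 4224 = 1 ✓

x = 65, y = 8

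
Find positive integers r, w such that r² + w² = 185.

Search for r with 185 - r² a perfect square.
r = 4: 185 - 4² = 185 - 16 = 169 = 13² ✓
So r = 4, w = 13.

r = 4, w = 13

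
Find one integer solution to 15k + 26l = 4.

Step 1: Check solvability.
gcd(15, 26) = 1
Since 1 divides 4, solutions exist.

Step 2: Apply extended Euclidean algorithm to find gcd.
We find integers such that 15*x0 + 26*y0 = 1

Step 3: Scale the particular solution.
Multiply by 4/1 = 4:
k = 28, l = -16

Step 4: Verify.
15*(28) + 26*(-16) = 4 = 4 ✓

k = 28, l = -16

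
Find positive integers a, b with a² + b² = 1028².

We need a² + b² = 1028² = 1056784.
Trying: 1020² + 128² = 1040400 + 16384 = 1056784 ✓

(1020, 128, 1028)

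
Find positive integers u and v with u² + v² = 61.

We need to find integers u, v > 0 such that u² + v² = 61.
Trying u = 5: v² = 61 - 5² = 61 - 25 = 36
v = 6
Check: 5² + 6² = 25 + 36 = 61 ✓

61 = 5² + 6²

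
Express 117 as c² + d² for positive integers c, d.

We need to find integers c, d > 0 such that c² + d² = 117.
Trying c = 6: d² = 117 - 6² = 117 - 36 = 81
d = 9
Check: 6² + 9² = 36 + 81 = 117 ✓

117 = 6² + 9²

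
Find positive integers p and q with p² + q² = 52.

We need to find integers p, q > 0 such that p² + q² = 52.
Trying p = 4: q² = 52 - 4² = 52 - 16 = 36
q = 6
Check: 4² + 6² = 16 + 36 = 52 ✓

52 = 4² + 6²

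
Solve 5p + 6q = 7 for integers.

Step 1: Check solvability.
gcd(5, 6) = 1
Since 1 divides 7, solutions exist.

Step 2: Apply extended Euclidean algorithm to find gcd.
We find integers such that 5*x0 + 6*y0 = 1

Step 3: Scale the particular solution.
Multiply by 7/1 = 7:
p = -7, q = 7

Step 4: Verify.
5*(-7) + 6*(7) = 7 = 7 ✓

p = -7, q = 7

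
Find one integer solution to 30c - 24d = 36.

Step 1: Check solvability.
gcd(30, 24) = 6
Since 6 divides 36, solutions exist.

Step 2: Apply extended Euclidean algorithm to find gcd.
We find integers such that 30*x0 + 24*y0 = 6

Step 3: Scale the particular solution.
Multiply by 36/6 = 6:
c = 6, d = 6

Step 4: Verify.
30*(6) - 24*(6) = 36 = 36 ✓

c = 6, d = 6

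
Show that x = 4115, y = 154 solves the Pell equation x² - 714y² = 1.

Compute x² = 4115² = 16933225
Compute 714y² = 714·154² = 714·23716 = 16933224
x² - 714y² = 16933225 - 16933224 = 1
Since this equals 1, (4115, 154) is a solution.

Yes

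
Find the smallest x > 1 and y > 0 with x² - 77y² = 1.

We seek the smallest positive integers (x, y) with x² - 77y² = 1, i.e., x² = 77y² + 1.
Try successive y values:
y = 1: x² = 77·1² + 1 = 78, not a perfect square
y = 2: x² = 77·2² + 1 = 309, not a perfect square
y = 3: x² = 77·3² + 1 = 694, not a perfect square
... continuing the search (or via continued fractions) ...
y = 40: x² = 77·40² + 1 = 123201, x = 351 ✓

Verify: 351² - 77·40² = 123201 - 123200 = 1 ✓

x = 351, y = 40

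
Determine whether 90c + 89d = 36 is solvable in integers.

Step 1: Compute gcd(90, 89).
gcd(90, 89) = 1

Step 2: Check divisibility.
Does 1 divide 36? 36 = 1 x 36, so yes.

By the theorem on linear Diophantine equations, 90c + 89d = 36 has integer solutions if and only if gcd(90, 89) divides 36. Since 1 | 36, solutions exist.

Yes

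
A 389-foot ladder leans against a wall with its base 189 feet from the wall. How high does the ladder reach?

The ladder, wall, and ground form a right triangle with hypotenuse 389 and one leg 189.
By the Pythagorean theorem: h² = 389² - 189² = 151321 - 35721 = 115600
h = √115600 = 340 feet

340 feet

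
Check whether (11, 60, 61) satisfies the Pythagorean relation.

Compute a² + b²:
11² + 60² = 121 + 3600 = 3721
Compute c²:
61² = 3721
Since 3721 = 3721, it is a Pythagorean triple.

Yes, it is a Pythagorean triple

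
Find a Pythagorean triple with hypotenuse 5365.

We need a² + b² = 5365² = 28783225.
Trying: 2475² + 4760² = 6125625 + 22657600 = 28783225 ✓

(2475, 4760, 5365)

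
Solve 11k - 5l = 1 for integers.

Step 1: Check solvability.
gcd(11, 5) = 1
Since 1 divides 1, solutions exist.

Step 2: Apply extended Euclidean algorithm to find gcd.
We find integers such that 11*x0 + 5*y0 = 1

Step 3: Scale the particular solution.
Multiply by 1/1 = 1:
k = 1, l = 2

Step 4: Verify.
11*(1) - 5*(2) = 1 = 1 ✓

k = 1, l = 2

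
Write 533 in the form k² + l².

We need to find integers k, l > 0 such that k² + l² = 533.
Trying k = 2: l² = 533 - 2² = 533 - 4 = 529
l = 23
Check: 2² + 23² = 4 + 529 = 533 ✓

533 = 2² + 23²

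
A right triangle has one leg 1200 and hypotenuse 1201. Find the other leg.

a² = c² - b² = 1442401 - 1440000 = 2401
a = 49

49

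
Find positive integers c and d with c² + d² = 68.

We need to find integers c, d > 0 such that c² + d² = 68.
Trying c = 2: d² = 68 - 2² = 68 - 4 = 64
d = 8
Check: 2² + 8² = 4 + 64 = 68 ✓

68 = 2² + 8²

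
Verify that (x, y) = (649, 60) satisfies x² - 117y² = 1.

Compute x² = 649² = 421201
Compute 117y² = 117·60² = 117·3600 = 421200
x² - 117y² = 421201 - 421200 = 1
Since this equals 1, (649, 60) is a solution.

Yes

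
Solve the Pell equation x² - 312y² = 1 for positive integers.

We seek the smallest positive integers (x, y) with x² - 312y² = 1, i.e., x² = 312y² + 1.
Try successive y values:
y = 1: x² = 312·1² + 1 = 313, not a perfect square
y = 2: x² = 312·2² + 1 = 1249, not a perfect square
y = 3: x² = 312·3² + 1 = 2809, x = 53 ✓

Verify: 53² - 312·3² = 2809 - 2808 = 1 ✓

x = 53, y = 3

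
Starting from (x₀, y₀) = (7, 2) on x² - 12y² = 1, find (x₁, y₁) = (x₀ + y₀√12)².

Solutions to x² - Dy² = 1 are generated by powers of (x₀ + y₀√D).
The next solution satisfies x₁ + y₁√12 = (x₀ + y₀√12)², giving:
x₁ = x₀² + 12y₀² = 7² + 12·2² = 49 + 48 = 97
y₁ = 2x₀y₀ = 2·7·2 = 28

Verify: 97² - 12·28² = 9409 - 9408 = 1 ✓

x = 97, y = 28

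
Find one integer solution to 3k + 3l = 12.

Step 1: Check solvability.
gcd(3, 3) = 3
Since 3 divides 12, solutions exist.

Step 2: Apply extended Euclidean algorithm to find gcd.
We find integers such that 3*x0 + 3*y0 = 3

Step 3: Scale the particular solution.
Multiply by 12/3 = 4:
k = 0, l = 4

Step 4: Verify.
3*(0) + 3*(4) = 12 = 12 ✓

k = 0, l = 4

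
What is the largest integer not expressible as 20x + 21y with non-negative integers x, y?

For two coprime denominations a and b, the Frobenius number (largest value not representable as a non-negative combination) is ab - a - b.
Here gcd(20, 21) = 1, so they are coprime.
F(20, 21) = 20·21 - 20 - 21 = 420 - 41 = 379

379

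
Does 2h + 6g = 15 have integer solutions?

Step 1: Compute gcd(2, 6).
gcd(2, 6) = 2

Step 2: Check divisibility.
Does 2 divide 15? 15 = 2 x 7 + 1, so no.

By the theorem on linear Diophantine equations, 2h + 6g = 15 has integer solutions if and only if gcd(2, 6) divides 15. Since 2 does not divide 15, no solutions exist.

No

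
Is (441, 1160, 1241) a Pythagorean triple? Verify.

Compute a² + b² = 441² + 1160² = 194481 + 1345600 = 1540081
Compute c² = 1241² = 1540081
Since 1540081 = 1540081, confirmed.

Yes, it is a Pythagorean triple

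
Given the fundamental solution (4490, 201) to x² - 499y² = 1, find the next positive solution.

Solutions to x² - Dy² = 1 are generated by powers of (x₀ + y₀√D).
The next solution satisfies x₁ + y₁√499 = (x₀ + y₀√499)², giving:
x₁ = x₀² + 499y₀² = 4490² + 499·201² = 20160100 + 20160099 = 40320199
y₁ = 2x₀y₀ = 2·4490·201 = 1804980

Verify: 40320199² - 499·1804980² = 1625718447399601 - 1625718447399600 = 1 ✓

x = 40320199, y = 1804980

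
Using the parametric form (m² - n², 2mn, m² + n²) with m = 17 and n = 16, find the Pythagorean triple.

a = m² - n² = 17² - 16² = 289 - 256 = 33
b = 2mn = 2·17·16 = 544
c = m² + n² = 289 + 256 = 545
Verify: 33² + 544² = 1089 + 295936 = 297025 = 545² ✓

(33, 544, 545)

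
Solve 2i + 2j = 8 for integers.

Step 1: Check solvability.
gcd(2, 2) = 2
Since 2 divides 8, solutions exist.

Step 2: Apply extended Euclidean algorithm to find gcd.
We find integers such that 2*x0 + 2*y0 = 2

Step 3: Scale the particular solution.
Multiply by 8/2 = 4:
i = 0, j = 4

Step 4: Verify.
2*(0) + 2*(4) = 8 = 8 ✓

i = 0, j = 4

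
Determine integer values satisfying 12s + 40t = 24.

Step 1: Check solvability.
gcd(12, 40) = 4
Since 4 divides 24, solutions exist.

Step 2: Apply extended Euclidean algorithm to find gcd.
We find integers such that 12*x0 + 40*y0 = 4

Step 3: Scale the particular solution.
Multiply by 24/4 = 6:
s = -18, t = 6

Step 4: Verify.
12*(-18) + 40*(6) = 24 = 24 ✓

s = -18, t = 6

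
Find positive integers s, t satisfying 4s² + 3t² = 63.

Try small values of s and check whether (63 - 4s²)/3 is a perfect square.
s = 3: 4·3² = 36, so 3t² = 63 - 36 = 27, giving t² = 9, t = 3.
Check: 4·3² + 3·3² = 36 + 27 = 63 ✓

s = 3, t = 3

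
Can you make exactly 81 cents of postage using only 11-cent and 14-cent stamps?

We need non-negative x, y with 11x + 14y = 81.
gcd(11, 14) = 1 divides 81, so integer solutions exist.
Search for a non-negative one: x = 1 gives 14y = 81 - 11 = 70, so y = 5.
Check: 11·1 + 14·5 = 81 ✓

Yes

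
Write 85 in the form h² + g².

We need to find integers h, g > 0 such that h² + g² = 85.
Trying h = 2: g² = 85 - 2² = 85 - 4 = 81
g = 9
Check: 2² + 9² = 4 + 81 = 85 ✓

85 = 2² + 9²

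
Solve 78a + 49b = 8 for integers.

Step 1: Check solvability.
gcd(78, 49) = 1
Since 1 divides 8, solutions exist.

Step 2: Apply extended Euclidean algorithm to find gcd.
We find integers such that 78*x0 + 49*y0 = 1

Step 3: Scale the particular solution.
Multiply by 8/1 = 8:
a = 176, b = -280

Step 4: Verify.
78*(176) + 49*(-280) = 8 = 8 ✓

a = 176, b = -280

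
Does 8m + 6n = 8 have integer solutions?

Step 1: Compute gcd(8, 6).
gcd(8, 6) = 2

Step 2: Check divisibility.
Does 2 divide 8? 8 = 2 x 4, so yes.

By the theorem on linear Diophantine equations, 8m + 6n = 8 has integer solutions if and only if gcd(8, 6) divides 8. Since 2 | 8, solutions exist.

Yes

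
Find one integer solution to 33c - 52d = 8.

Step 1: Check solvability.
gcd(33, 52) = 1
Since 1 divides 8, solutions exist.

Step 2: Apply extended Euclidean algorithm to find gcd.
We find integers such that 33*x0 + 52*y0 = 1

Step 3: Scale the particular solution.
Multiply by 8/1 = 8:
c = -88, d = -56

Step 4: Verify.
33*(-88) - 52*(-56) = 8 = 8 ✓

c = -88, d = -56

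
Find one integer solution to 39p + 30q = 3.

Step 1: Check solvability.
gcd(39, 30) = 3
Since 3 divides 3, solutions exist.

Step 2: Apply extended Euclidean algorithm to find gcd.
We find integers such that 39*x0 + 30*y0 = 3

Step 3: Scale the particular solution.
Multiply by 3/3 = 1:
p = -3, q = 4

Step 4: Verify.
39*(-3) + 30*(4) = 3 = 3 ✓

p = -3, q = 4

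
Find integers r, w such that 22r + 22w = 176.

Step 1: Check solvability.
gcd(22, 22) = 22
Since 22 divides 176, solutions exist.

Step 2: Apply extended Euclidean algorithm to find gcd.
We find integers such that 22*x0 + 22*y0 = 22

Step 3: Scale the particular solution.
Multiply by 176/22 = 8:
r = 0, w = 8

Step 4: Verify.
22*(0) + 22*(8) = 176 = 176 ✓

r = 0, w = 8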